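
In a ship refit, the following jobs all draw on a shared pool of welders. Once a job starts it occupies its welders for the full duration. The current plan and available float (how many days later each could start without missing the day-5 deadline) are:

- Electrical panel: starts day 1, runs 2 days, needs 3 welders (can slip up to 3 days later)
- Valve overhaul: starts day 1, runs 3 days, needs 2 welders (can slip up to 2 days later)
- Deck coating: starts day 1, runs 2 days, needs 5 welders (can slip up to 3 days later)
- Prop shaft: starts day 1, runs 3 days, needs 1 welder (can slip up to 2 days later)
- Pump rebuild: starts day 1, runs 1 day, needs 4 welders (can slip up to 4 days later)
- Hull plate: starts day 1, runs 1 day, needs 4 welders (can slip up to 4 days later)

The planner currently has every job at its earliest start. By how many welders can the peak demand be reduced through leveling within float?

11

Early-start peak: d1:19  d2:11  d3:3  d4:0  d5:0 ⇒ 19.
Leveled (Electrical panel@1, Valve overhaul@1, Deck coating@3, Prop shaft@1, Pump rebuild@5, Hull plate@5): d1:6  d2:6  d3:8  d4:5  d5:8 ⇒ 8.
Reduction 19 − 8 = 11.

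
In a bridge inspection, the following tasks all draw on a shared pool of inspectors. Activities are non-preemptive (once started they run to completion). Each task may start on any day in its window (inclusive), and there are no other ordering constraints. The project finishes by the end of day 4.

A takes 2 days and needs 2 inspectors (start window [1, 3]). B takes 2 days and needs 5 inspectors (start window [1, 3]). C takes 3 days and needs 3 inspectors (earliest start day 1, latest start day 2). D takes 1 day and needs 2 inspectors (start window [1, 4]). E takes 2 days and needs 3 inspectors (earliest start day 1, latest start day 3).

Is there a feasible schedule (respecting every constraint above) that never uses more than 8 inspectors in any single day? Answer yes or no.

yes

Schedule A@1, B@3, C@1, D@4, E@1: d1:8  d2:8  d3:8  d4:7 — peak 8 ≤ 8.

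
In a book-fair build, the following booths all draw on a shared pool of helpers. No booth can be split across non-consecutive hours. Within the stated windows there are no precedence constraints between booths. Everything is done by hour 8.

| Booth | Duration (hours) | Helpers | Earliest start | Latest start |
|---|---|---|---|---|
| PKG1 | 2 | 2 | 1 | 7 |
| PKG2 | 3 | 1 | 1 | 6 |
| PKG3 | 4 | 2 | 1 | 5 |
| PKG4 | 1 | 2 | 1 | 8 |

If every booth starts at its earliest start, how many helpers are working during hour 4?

2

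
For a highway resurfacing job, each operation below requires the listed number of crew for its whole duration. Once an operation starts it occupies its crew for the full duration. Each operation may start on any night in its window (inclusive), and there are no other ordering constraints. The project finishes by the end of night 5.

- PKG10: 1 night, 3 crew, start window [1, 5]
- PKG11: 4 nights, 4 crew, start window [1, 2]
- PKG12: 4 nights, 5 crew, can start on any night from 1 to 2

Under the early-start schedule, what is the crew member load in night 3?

At early start, night 3 has: PKG11, PKG12.
Demand: 4 + 5 = 9.

9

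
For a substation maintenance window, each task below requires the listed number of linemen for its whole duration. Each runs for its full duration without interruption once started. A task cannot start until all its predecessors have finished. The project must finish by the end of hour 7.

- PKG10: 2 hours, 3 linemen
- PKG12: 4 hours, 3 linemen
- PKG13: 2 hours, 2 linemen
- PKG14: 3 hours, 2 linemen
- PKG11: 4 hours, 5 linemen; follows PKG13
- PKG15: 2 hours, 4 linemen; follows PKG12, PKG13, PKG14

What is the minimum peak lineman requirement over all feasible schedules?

10

Schedule PKG10@1, PKG12@1, PKG13@1, PKG14@1, PKG11@3, PKG15@5: h1:10  h2:10  h3:10  h4:8  h5:9  h6:9  h7:0 — peak 10.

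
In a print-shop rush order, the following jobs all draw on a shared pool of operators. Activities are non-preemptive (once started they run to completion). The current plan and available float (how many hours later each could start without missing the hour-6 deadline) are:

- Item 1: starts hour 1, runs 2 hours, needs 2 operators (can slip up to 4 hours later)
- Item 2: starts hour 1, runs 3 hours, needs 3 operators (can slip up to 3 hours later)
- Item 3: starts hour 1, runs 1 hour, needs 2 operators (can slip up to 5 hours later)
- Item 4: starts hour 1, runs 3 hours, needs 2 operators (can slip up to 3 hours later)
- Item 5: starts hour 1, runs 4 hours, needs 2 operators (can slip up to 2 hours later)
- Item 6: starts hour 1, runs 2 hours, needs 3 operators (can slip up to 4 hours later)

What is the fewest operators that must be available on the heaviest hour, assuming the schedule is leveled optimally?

6

Early-start (Item 1@1, Item 2@1, Item 3@1, Item 4@1, Item 5@1, Item 6@1) gives peak 14: h1:14  h2:12  h3:7  h4:2  h5:0  h6:0.
Shift Item 2→4, Item 3→3, Item 6→5.
Schedule Item 1@1, Item 2@4, Item 3@3, Item 4@1, Item 5@1, Item 6@5: h1:6  h2:6  h3:6  h4:5  h5:6  h6:6 — peak 6.
Total operator-hours = 35 over 6 hours ⇒ peak ≥ ⌈35/6⌉ = 6, so 6 is optimal.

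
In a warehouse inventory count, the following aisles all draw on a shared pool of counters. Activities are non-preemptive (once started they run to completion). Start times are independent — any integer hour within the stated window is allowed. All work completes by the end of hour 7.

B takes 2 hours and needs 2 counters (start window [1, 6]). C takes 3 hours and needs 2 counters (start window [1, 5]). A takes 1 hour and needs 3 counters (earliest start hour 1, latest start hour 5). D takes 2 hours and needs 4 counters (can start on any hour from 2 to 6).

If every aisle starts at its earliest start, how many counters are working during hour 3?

6

At early start, hour 3 has: C, D.
Demand: 2 + 4 = 6.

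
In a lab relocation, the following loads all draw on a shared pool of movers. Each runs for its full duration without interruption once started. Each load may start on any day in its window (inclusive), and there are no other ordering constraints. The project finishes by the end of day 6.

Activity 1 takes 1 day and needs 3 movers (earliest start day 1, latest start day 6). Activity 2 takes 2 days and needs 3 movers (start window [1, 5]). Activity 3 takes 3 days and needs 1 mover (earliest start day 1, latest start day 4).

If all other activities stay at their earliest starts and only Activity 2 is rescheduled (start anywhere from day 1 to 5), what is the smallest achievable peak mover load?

4

Activity 2@1: d1:7  d2:4  d3:1  d4:0  d5:0  d6:0 → peak 7
Activity 2@2: d1:4  d2:4  d3:4  d4:0  d5:0  d6:0 → peak 4
Activity 2@3: d1:4  d2:1  d3:4  d4:3  d5:0  d6:0 → peak 4
Activity 2@4: d1:4  d2:1  d3:1  d4:3  d5:3  d6:0 → peak 4
Activity 2@5: d1:4  d2:1  d3:1  d4:0  d5:3  d6:3 → peak 4
Best is Activity 2@2, peak 4.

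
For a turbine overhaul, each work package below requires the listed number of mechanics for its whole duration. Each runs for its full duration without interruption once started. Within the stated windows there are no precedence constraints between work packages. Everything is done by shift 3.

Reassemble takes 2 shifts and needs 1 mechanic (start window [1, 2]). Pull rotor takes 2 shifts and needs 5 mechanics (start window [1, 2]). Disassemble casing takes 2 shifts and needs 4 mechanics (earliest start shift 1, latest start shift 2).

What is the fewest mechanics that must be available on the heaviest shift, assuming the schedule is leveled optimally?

Schedule Reassemble@1, Pull rotor@1, Disassemble casing@1: s1:10  s2:10  s3:0 — peak 10.
No arrangement of the 8 feasible schedules does better.

10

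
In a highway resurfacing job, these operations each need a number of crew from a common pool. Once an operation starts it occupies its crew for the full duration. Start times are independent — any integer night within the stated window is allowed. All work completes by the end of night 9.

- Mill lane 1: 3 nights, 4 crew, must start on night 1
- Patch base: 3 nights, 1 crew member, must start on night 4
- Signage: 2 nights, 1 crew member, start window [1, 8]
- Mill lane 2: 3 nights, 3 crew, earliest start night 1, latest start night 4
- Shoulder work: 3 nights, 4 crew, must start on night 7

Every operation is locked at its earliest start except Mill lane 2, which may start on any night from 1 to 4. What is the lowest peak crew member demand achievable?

5

Mill lane 2@1: n1:8  n2:8  n3:7  n4:1  n5:1  n6:1  n7:4  n8:4  n9:4 → peak 8
Mill lane 2@2: n1:5  n2:8  n3:7  n4:4  n5:1  n6:1  n7:4  n8:4  n9:4 → peak 8
Mill lane 2@3: n1:5  n2:5  n3:7  n4:4  n5:4  n6:1  n7:4  n8:4  n9:4 → peak 7
Mill lane 2@4: n1:5  n2:5  n3:4  n4:4  n5:4  n6:4  n7:4  n8:4  n9:4 → peak 5
Best is Mill lane 2@4, peak 5.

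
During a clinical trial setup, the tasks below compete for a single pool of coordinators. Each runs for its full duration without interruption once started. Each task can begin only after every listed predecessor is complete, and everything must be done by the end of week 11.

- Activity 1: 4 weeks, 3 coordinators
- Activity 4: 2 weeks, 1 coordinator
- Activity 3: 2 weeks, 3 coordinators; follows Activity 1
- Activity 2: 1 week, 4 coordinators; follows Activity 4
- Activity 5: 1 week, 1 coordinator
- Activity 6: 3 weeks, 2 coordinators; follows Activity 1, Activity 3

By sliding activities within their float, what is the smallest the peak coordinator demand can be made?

Early-start (Activity 1@1, Activity 4@1, Activity 3@5, Activity 2@3, Activity 5@1, Activity 6@7) gives peak 7: w1:5  w2:4  w3:7  w4:3  w5:3  w6:3  w7:2  w8:2  w9:2  w10:0  w11:0.
Shift Activity 2→7, Activity 5→3, Activity 6→8.
Schedule Activity 1@1, Activity 4@1, Activity 3@5, Activity 2@7, Activity 5@3, Activity 6@8: w1:4  w2:4  w3:4  w4:3  w5:3  w6:3  w7:4  w8:2  w9:2  w10:2  w11:0 — peak 4.

4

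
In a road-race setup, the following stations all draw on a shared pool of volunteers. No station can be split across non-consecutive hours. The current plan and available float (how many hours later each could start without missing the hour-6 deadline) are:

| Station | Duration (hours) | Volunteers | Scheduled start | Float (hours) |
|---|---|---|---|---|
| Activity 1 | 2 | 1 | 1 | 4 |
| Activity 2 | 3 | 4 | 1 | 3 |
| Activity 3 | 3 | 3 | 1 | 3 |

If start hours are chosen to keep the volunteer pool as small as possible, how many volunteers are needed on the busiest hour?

Early-start (Activity 1@1, Activity 2@1, Activity 3@1) gives peak 8: h1:8  h2:8  h3:7  h4:0  h5:0  h6:0.
Shift Activity 2→4.
Schedule Activity 1@1, Activity 2@4, Activity 3@1: h1:4  h2:4  h3:3  h4:4  h5:4  h6:4 — peak 4.
Total volunteer-hours = 23 over 6 hours ⇒ peak ≥ ⌈23/6⌉ = 4, so 4 is optimal.

4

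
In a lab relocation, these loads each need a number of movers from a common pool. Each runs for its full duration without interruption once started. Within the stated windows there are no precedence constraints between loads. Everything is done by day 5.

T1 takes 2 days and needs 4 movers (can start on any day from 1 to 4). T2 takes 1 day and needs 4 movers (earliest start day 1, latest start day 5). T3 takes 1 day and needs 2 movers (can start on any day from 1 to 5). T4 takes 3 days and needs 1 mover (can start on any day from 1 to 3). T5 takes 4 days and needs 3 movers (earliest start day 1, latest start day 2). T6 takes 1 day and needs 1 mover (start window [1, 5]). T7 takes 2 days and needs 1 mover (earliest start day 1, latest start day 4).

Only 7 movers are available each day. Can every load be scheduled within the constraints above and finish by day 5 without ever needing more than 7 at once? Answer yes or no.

Schedule T1@1, T2@5, T3@3, T4@3, T5@1, T6@3, T7@4: d1:7  d2:7  d3:7  d4:5  d5:6 — peak 7 ≤ 7.

yes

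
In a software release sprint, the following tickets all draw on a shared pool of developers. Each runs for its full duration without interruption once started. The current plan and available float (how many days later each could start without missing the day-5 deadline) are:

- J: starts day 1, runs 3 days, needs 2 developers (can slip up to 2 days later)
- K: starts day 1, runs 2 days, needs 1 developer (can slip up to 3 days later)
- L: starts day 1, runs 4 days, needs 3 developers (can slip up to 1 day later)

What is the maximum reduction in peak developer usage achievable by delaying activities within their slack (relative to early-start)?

1

Early-start peak: d1:6  d2:6  d3:5  d4:3  d5:0 ⇒ 6.
Leveled (J@1, K@4, L@1): d1:5  d2:5  d3:5  d4:4  d5:1 ⇒ 5.
Reduction 6 − 5 = 1.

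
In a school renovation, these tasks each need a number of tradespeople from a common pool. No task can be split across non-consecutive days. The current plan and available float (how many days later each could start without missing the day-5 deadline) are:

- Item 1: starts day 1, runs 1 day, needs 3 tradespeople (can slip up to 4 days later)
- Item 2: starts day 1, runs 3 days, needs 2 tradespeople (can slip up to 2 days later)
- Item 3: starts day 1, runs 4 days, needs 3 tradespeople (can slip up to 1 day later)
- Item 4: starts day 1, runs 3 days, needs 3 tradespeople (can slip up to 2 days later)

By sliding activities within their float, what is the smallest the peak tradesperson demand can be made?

8

Early-start (Item 1@1, Item 2@1, Item 3@1, Item 4@1) gives peak 11: d1:11  d2:8  d3:8  d4:3  d5:0.
Shift Item 4→2.
Schedule Item 1@1, Item 2@1, Item 3@1, Item 4@2: d1:8  d2:8  d3:8  d4:6  d5:0 — peak 8.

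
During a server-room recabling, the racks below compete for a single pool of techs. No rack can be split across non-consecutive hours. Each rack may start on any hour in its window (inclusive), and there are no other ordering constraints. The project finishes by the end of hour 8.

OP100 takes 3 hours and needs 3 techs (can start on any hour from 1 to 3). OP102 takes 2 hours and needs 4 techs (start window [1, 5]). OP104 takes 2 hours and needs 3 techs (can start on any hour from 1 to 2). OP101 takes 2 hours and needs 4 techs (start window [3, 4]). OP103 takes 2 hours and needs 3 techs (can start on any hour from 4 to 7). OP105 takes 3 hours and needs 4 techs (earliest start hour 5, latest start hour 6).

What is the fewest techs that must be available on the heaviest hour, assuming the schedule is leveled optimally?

7

Early-start (OP100@1, OP102@1, OP104@1, OP101@3, OP103@4, OP105@5) gives peak 10: h1:10  h2:10  h3:7  h4:7  h5:7  h6:4  h7:4  h8:0.
Shift OP100→3, OP103→5, OP105→6.
Schedule OP100@3, OP102@1, OP104@1, OP101@3, OP103@5, OP105@6: h1:7  h2:7  h3:7  h4:7  h5:6  h6:7  h7:4  h8:4 — peak 7.
Total tech-hours = 49 over 8 hours ⇒ peak ≥ ⌈49/8⌉ = 7, so 7 is optimal.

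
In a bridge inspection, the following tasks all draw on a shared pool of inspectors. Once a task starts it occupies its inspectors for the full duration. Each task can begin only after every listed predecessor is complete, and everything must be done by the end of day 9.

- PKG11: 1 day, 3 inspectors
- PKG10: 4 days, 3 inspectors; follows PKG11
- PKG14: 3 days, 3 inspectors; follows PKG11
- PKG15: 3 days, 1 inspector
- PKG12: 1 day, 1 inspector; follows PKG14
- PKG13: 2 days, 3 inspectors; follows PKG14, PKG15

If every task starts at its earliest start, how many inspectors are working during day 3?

7

At early start, day 3 has: PKG10, PKG14, PKG15.
Demand: 3 + 3 + 1 = 7.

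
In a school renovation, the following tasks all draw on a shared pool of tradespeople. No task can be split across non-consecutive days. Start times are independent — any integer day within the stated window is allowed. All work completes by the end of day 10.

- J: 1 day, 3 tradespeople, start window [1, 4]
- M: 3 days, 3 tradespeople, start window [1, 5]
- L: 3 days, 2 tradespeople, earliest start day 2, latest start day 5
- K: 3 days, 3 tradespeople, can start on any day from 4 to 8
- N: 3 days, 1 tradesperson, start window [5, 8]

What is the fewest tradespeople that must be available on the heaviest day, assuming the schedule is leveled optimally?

3

Early-start (J@1, M@1, L@2, K@4, N@5) gives peak 6: d1:6  d2:5  d3:5  d4:5  d5:4  d6:4  d7:1  d8:0  d9:0  d10:0.
Shift M→2, L→5, K→8.
Schedule J@1, M@2, L@5, K@8, N@5: d1:3  d2:3  d3:3  d4:3  d5:3  d6:3  d7:3  d8:3  d9:3  d10:3 — peak 3.
Total tradesperson-days = 30 over 10 days ⇒ peak ≥ ⌈30/10⌉ = 3, so 3 is optimal.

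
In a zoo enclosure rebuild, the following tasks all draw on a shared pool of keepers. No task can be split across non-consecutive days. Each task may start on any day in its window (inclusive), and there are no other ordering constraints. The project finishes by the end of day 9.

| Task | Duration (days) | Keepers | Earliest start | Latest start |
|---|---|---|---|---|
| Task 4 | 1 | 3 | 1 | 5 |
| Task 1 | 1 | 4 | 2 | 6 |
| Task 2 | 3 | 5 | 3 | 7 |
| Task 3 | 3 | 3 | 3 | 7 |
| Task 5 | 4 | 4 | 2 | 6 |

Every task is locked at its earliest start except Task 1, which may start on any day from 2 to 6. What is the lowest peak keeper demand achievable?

Task 1@2: d1:3  d2:8  d3:12  d4:12  d5:12  d6:0  d7:0  d8:0  d9:0 → peak 12
Task 1@3: d1:3  d2:4  d3:16  d4:12  d5:12  d6:0  d7:0  d8:0  d9:0 → peak 16
Task 1@4: d1:3  d2:4  d3:12  d4:16  d5:12  d6:0  d7:0  d8:0  d9:0 → peak 16
Task 1@5: d1:3  d2:4  d3:12  d4:12  d5:16  d6:0  d7:0  d8:0  d9:0 → peak 16
Task 1@6: d1:3  d2:4  d3:12  d4:12  d5:12  d6:4  d7:0  d8:0  d9:0 → peak 12
Best is Task 1@2, peak 12.

12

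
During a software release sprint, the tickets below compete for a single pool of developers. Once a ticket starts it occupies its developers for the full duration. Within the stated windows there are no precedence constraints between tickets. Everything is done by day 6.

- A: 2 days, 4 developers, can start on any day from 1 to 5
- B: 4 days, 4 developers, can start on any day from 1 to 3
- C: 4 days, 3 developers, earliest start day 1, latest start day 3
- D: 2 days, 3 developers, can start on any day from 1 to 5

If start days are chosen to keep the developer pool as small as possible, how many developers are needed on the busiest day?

7

Early-start (A@1, B@1, C@1, D@1) gives peak 14: d1:14  d2:14  d3:7  d4:7  d5:0  d6:0.
Shift B→3, D→5.
Schedule A@1, B@3, C@1, D@5: d1:7  d2:7  d3:7  d4:7  d5:7  d6:7 — peak 7.
Total developer-days = 42 over 6 days ⇒ peak ≥ ⌈42/6⌉ = 7, so 7 is optimal.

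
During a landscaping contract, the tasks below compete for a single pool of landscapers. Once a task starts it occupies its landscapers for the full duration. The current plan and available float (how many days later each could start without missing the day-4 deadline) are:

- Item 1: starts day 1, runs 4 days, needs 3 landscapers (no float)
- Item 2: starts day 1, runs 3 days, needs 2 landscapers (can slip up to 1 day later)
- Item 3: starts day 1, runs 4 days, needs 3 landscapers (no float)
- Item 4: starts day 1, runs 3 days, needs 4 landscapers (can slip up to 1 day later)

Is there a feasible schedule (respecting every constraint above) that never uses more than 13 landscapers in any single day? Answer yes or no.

yes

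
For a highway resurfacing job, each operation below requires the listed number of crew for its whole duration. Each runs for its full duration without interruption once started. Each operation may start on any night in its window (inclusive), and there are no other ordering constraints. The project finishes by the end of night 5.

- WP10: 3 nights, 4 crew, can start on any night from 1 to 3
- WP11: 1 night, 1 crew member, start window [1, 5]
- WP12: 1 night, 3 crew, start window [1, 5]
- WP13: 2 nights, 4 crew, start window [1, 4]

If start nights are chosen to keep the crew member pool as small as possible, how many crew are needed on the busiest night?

Early-start (WP10@1, WP11@1, WP12@1, WP13@1) gives peak 12: n1:12  n2:8  n3:4  n4:0  n5:0.
Shift WP12→2, WP13→4.
Schedule WP10@1, WP11@1, WP12@2, WP13@4: n1:5  n2:7  n3:4  n4:4  n5:4 — peak 7.

7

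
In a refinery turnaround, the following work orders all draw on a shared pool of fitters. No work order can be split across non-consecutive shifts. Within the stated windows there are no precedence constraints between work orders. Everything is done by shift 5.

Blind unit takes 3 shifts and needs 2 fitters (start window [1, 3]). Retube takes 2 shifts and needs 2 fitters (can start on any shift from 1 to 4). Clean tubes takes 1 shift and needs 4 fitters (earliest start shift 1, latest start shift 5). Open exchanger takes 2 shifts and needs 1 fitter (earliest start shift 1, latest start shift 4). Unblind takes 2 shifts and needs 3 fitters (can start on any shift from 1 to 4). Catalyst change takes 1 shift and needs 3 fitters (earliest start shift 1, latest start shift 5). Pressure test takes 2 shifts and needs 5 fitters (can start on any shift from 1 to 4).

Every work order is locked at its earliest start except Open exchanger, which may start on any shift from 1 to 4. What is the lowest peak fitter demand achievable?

19

Open exchanger@1: s1:20  s2:13  s3:2  s4:0  s5:0 → peak 20
Open exchanger@2: s1:19  s2:13  s3:3  s4:0  s5:0 → peak 19
Open exchanger@3: s1:19  s2:12  s3:3  s4:1  s5:0 → peak 19
Open exchanger@4: s1:19  s2:12  s3:2  s4:1  s5:1 → peak 19
Best is Open exchanger@2, peak 19.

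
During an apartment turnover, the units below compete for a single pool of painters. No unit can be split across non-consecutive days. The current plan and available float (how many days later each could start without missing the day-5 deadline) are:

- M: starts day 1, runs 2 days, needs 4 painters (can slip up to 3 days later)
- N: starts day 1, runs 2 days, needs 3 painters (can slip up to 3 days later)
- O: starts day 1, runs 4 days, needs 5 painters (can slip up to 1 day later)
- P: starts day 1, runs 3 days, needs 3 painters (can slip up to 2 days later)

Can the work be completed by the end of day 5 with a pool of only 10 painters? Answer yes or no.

no

The minimum achievable peak is 11; 10 < 11, so no feasible schedule stays within the cap.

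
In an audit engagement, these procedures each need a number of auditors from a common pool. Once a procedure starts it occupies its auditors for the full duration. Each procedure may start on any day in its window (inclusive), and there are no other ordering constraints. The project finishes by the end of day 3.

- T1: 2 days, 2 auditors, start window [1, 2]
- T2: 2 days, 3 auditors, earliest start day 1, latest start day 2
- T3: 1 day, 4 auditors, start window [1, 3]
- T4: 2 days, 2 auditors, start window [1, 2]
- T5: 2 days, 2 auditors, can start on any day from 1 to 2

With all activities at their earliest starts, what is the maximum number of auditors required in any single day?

13

Early-start schedule: T1@1, T2@1, T3@1, T4@1, T5@1.
Load per day: day 1: 13, day 2: 9, day 3: 0.
Peak is 13.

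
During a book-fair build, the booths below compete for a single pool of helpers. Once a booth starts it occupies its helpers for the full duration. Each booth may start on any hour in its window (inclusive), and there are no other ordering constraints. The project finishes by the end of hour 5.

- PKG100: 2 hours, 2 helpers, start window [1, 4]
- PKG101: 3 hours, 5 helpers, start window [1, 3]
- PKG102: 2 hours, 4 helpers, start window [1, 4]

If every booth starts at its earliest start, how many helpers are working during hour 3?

5

At early start, hour 3 has: PKG101.
Demand: 5 = 5.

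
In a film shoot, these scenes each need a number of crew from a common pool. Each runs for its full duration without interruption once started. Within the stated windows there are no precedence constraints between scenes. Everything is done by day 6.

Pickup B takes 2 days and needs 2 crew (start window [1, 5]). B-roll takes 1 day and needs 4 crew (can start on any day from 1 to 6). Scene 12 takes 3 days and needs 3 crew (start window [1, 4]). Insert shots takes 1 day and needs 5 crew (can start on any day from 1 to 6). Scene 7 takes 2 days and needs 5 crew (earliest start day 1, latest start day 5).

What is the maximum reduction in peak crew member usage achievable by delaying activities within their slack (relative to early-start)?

12

Early-start peak: d1:19  d2:10  d3:3  d4:0  d5:0  d6:0 ⇒ 19.
Leveled (Pickup B@1, B-roll@3, Scene 12@1, Insert shots@4, Scene 7@5): d1:5  d2:5  d3:7  d4:5  d5:5  d6:5 ⇒ 7.
Reduction 19 − 7 = 12.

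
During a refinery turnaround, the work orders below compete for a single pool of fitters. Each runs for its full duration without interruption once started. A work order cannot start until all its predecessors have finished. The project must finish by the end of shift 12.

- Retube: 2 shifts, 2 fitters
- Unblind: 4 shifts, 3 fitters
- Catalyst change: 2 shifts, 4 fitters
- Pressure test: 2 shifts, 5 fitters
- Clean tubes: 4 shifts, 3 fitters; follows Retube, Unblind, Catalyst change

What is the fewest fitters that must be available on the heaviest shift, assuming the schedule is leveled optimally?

Early-start (Retube@1, Unblind@1, Catalyst change@1, Pressure test@1, Clean tubes@5) gives peak 14: s1:14  s2:14  s3:3  s4:3  s5:3  s6:3  s7:3  s8:3  s9:0  s10:0  s11:0  s12:0.
Shift Catalyst change→5, Pressure test→7, Clean tubes→9.
Schedule Retube@1, Unblind@1, Catalyst change@5, Pressure test@7, Clean tubes@9: s1:5  s2:5  s3:3  s4:3  s5:4  s6:4  s7:5  s8:5  s9:3  s10:3  s11:3  s12:3 — peak 5.

5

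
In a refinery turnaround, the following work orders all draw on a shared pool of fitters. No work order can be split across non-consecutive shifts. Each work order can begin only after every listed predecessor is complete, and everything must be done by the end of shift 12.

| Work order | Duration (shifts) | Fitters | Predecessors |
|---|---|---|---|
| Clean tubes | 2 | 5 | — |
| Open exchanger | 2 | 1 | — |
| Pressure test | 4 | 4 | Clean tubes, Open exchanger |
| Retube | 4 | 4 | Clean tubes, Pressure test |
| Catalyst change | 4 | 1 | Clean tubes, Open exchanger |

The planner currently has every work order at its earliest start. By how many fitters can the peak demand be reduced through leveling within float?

1

Early-start peak: s1:6  s2:6  s3:5  s4:5  s5:5  s6:5  s7:4  s8:4  s9:4  s10:4  s11:0  s12:0 ⇒ 6.
Leveled (Clean tubes@1, Open exchanger@3, Pressure test@5, Retube@9, Catalyst change@5): s1:5  s2:5  s3:1  s4:1  s5:5  s6:5  s7:5  s8:5  s9:4  s10:4  s11:4  s12:4 ⇒ 5.
Reduction 6 − 5 = 1.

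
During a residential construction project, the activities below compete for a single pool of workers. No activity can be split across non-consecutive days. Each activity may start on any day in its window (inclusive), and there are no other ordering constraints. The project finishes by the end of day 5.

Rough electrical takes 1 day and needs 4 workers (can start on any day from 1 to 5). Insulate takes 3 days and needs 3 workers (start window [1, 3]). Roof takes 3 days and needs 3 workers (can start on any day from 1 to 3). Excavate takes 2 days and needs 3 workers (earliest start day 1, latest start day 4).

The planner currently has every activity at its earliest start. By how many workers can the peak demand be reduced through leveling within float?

6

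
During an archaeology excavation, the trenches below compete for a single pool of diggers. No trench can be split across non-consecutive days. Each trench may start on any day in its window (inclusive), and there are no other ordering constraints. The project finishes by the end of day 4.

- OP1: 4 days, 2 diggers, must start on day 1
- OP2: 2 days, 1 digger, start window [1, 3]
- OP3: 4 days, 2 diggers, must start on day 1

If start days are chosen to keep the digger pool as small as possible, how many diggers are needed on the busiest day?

Schedule OP1@1, OP2@1, OP3@1: d1:5  d2:5  d3:4  d4:4 — peak 5.
Total digger-days = 18 over 4 days ⇒ peak ≥ ⌈18/4⌉ = 5, so 5 is optimal.

5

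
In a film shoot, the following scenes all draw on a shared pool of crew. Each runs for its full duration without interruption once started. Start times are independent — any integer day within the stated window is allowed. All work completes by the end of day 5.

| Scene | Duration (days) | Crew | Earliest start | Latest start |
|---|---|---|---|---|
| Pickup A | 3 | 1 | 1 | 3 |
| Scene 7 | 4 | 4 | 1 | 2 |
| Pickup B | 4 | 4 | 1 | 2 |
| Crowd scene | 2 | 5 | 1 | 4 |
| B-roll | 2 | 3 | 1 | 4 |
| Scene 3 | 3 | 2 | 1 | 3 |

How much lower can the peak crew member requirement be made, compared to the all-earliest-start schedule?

Early-start peak: d1:19  d2:19  d3:11  d4:8  d5:0 ⇒ 19.
Leveled (Pickup A@1, Scene 7@1, Pickup B@1, Crowd scene@1, B-roll@3, Scene 3@3): d1:14  d2:14  d3:14  d4:13  d5:2 ⇒ 14.
Reduction 19 − 14 = 5.

5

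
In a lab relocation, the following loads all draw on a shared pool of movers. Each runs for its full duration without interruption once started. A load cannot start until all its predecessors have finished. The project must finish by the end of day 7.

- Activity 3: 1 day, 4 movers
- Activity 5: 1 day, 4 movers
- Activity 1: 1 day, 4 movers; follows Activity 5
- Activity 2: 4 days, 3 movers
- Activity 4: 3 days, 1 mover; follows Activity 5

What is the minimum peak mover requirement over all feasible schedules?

Early-start (Activity 3@1, Activity 5@1, Activity 1@2, Activity 2@1, Activity 4@2) gives peak 11: d1:11  d2:8  d3:4  d4:4  d5:0  d6:0  d7:0.
Shift Activity 5→2, Activity 1→3, Activity 2→4, Activity 4→4.
Schedule Activity 3@1, Activity 5@2, Activity 1@3, Activity 2@4, Activity 4@4: d1:4  d2:4  d3:4  d4:4  d5:4  d6:4  d7:3 — peak 4.
Total mover-days = 27 over 7 days ⇒ peak ≥ ⌈27/7⌉ = 4, so 4 is optimal.

4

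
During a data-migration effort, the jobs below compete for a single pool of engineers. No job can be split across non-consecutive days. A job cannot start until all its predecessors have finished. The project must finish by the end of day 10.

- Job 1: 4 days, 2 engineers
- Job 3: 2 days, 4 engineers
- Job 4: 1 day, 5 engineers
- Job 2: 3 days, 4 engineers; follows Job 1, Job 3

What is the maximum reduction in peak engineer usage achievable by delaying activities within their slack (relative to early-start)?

Early-start peak: d1:11  d2:6  d3:2  d4:2  d5:4  d6:4  d7:4  d8:0  d9:0  d10:0 ⇒ 11.
Leveled (Job 1@1, Job 3@5, Job 4@7, Job 2@8): d1:2  d2:2  d3:2  d4:2  d5:4  d6:4  d7:5  d8:4  d9:4  d10:4 ⇒ 5.
Reduction 11 − 5 = 6.

6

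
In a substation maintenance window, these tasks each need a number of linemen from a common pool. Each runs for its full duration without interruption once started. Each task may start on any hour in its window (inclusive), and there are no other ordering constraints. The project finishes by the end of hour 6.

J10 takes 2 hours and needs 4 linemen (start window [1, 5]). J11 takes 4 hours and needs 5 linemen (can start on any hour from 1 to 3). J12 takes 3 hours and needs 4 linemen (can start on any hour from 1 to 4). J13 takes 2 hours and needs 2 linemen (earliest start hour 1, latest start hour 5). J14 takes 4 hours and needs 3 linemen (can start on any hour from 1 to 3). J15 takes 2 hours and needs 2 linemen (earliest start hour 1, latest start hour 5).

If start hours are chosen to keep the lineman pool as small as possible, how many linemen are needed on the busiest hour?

12

Early-start (J10@1, J11@1, J12@1, J13@1, J14@1, J15@1) gives peak 20: h1:20  h2:20  h3:12  h4:8  h5:0  h6:0.
Shift J12→3, J14→3, J15→5.
Schedule J10@1, J11@1, J12@3, J13@1, J14@3, J15@5: h1:11  h2:11  h3:12  h4:12  h5:9  h6:5 — peak 12.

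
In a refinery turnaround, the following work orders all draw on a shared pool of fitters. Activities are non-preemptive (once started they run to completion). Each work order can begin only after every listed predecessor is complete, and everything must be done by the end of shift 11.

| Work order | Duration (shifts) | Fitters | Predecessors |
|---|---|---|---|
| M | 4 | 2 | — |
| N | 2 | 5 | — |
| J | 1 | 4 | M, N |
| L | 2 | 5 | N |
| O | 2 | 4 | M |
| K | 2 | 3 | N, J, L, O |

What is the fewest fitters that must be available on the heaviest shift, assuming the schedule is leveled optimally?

7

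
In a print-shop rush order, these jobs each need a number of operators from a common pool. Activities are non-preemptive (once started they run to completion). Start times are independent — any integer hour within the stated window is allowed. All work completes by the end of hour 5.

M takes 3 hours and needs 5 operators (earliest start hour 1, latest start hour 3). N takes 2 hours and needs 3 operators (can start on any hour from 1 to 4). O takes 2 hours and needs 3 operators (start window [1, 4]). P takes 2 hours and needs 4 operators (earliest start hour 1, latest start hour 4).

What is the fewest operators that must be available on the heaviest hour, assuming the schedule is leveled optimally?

Early-start (M@1, N@1, O@1, P@1) gives peak 15: h1:15  h2:15  h3:5  h4:0  h5:0.
Shift O→3, P→4.
Schedule M@1, N@1, O@3, P@4: h1:8  h2:8  h3:8  h4:7  h5:4 — peak 8.

8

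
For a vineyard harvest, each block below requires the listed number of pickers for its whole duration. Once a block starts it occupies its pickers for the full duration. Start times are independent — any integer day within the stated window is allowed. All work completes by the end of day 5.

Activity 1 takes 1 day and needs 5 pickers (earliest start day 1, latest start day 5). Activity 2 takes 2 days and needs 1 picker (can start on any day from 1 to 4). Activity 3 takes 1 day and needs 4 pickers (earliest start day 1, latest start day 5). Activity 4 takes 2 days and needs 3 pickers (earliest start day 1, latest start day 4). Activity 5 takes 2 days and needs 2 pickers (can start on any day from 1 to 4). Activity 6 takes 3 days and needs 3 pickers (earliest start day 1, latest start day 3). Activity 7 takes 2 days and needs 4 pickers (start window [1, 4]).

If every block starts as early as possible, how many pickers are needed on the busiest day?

Early-start schedule: Activity 1@1, Activity 2@1, Activity 3@1, Activity 4@1, Activity 5@1, Activity 6@1, Activity 7@1.
Load per day: day 1: 22, day 2: 13, day 3: 3, day 4: 0, day 5: 0.
Peak is 22.

22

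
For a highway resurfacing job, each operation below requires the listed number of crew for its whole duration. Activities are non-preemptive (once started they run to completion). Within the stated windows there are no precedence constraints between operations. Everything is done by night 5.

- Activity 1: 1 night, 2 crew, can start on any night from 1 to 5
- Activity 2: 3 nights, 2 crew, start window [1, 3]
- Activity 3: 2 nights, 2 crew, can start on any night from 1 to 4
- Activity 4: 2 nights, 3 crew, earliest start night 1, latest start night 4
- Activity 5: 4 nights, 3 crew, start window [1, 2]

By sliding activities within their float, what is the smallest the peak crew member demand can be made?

Early-start (Activity 1@1, Activity 2@1, Activity 3@1, Activity 4@1, Activity 5@1) gives peak 12: n1:12  n2:10  n3:5  n4:3  n5:0.
Shift Activity 4→4, Activity 5→2.
Schedule Activity 1@1, Activity 2@1, Activity 3@1, Activity 4@4, Activity 5@2: n1:6  n2:7  n3:5  n4:6  n5:6 — peak 7.

7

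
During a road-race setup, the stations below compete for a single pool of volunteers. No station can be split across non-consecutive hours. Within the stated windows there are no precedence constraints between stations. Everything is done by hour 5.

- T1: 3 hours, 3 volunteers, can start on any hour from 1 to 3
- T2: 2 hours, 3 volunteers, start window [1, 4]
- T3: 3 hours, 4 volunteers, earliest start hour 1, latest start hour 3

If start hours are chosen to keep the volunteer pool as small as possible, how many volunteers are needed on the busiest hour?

7

Early-start (T1@1, T2@1, T3@1) gives peak 10: h1:10  h2:10  h3:7  h4:0  h5:0.
Shift T3→3.
Schedule T1@1, T2@1, T3@3: h1:6  h2:6  h3:7  h4:4  h5:4 — peak 7.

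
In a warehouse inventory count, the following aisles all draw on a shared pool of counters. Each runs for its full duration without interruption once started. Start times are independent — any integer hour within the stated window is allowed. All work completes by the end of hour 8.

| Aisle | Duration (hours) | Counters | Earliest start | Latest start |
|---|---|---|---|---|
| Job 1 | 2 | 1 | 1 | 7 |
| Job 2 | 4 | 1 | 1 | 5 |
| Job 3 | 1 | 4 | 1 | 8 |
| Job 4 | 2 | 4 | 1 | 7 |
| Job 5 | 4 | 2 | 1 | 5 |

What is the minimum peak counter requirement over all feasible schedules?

4

Early-start (Job 1@1, Job 2@1, Job 3@1, Job 4@1, Job 5@1) gives peak 12: h1:12  h2:8  h3:3  h4:3  h5:0  h6:0  h7:0  h8:0.
Shift Job 3→5, Job 4→6.
Schedule Job 1@1, Job 2@1, Job 3@5, Job 4@6, Job 5@1: h1:4  h2:4  h3:3  h4:3  h5:4  h6:4  h7:4  h8:0 — peak 4.
Total counter-hours = 26 over 8 hours ⇒ peak ≥ ⌈26/8⌉ = 4, so 4 is optimal.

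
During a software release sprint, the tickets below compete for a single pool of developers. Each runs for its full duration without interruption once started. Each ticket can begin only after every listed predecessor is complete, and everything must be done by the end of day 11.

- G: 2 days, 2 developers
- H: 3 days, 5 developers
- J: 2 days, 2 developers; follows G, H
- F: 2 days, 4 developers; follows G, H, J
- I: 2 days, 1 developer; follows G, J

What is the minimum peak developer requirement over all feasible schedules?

Early-start (G@1, H@1, J@4, F@6, I@6) gives peak 7: d1:7  d2:7  d3:5  d4:2  d5:2  d6:5  d7:5  d8:0  d9:0  d10:0  d11:0.
Shift H→3, J→6, F→8, I→8.
Schedule G@1, H@3, J@6, F@8, I@8: d1:2  d2:2  d3:5  d4:5  d5:5  d6:2  d7:2  d8:5  d9:5  d10:0  d11:0 — peak 5.

5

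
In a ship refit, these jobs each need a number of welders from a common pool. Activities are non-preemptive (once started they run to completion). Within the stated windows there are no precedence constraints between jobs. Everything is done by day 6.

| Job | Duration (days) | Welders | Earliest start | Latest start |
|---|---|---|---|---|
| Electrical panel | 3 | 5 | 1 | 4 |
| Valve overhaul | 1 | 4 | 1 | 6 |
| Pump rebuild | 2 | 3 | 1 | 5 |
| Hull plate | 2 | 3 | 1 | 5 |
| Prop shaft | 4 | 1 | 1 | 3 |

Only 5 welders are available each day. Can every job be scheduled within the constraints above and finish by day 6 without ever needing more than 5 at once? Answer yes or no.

Total welder-days = 35; over 6 days the average is 35/6 > 5, so some day must exceed 5.

no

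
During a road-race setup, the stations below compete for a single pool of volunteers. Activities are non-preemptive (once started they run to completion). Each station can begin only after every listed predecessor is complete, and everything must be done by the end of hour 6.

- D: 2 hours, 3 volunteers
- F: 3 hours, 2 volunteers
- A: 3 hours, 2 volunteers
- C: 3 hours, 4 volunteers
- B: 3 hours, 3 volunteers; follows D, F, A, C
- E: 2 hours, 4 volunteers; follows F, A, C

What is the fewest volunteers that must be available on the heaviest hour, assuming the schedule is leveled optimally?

Schedule D@1, F@1, A@1, C@1, B@4, E@4: h1:11  h2:11  h3:8  h4:7  h5:7  h6:3 — peak 11.
No arrangement of the 4 feasible schedules does better.

11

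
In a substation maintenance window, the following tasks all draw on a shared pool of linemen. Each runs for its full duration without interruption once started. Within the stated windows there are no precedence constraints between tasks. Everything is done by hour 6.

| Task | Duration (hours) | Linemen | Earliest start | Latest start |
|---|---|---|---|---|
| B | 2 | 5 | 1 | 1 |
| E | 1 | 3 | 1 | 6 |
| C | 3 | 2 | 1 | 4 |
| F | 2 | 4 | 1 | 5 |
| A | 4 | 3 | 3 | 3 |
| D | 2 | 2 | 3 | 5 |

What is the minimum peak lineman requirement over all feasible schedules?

8

Early-start (B@1, E@1, C@1, F@1, A@3, D@3) gives peak 14: h1:14  h2:11  h3:7  h4:5  h5:3  h6:3.
Shift C→2, F→5.
Schedule B@1, E@1, C@2, F@5, A@3, D@3: h1:8  h2:7  h3:7  h4:7  h5:7  h6:7 — peak 8.
Total lineman-hours = 43 over 6 hours ⇒ peak ≥ ⌈43/6⌉ = 8, so 8 is optimal.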